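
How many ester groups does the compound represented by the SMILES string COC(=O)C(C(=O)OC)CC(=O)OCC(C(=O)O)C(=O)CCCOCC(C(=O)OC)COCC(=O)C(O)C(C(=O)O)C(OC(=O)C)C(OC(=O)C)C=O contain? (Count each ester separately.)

CH3O–C(=O)–: carbonyl C bonded to C and to –OCH3 → ester (not ketone + ether).
pendant –COOCH3: carbonyl C bonded to C and –OCH3 → ester.
–C(=O)–O–C with C on the carbonyl side → ester.
pendant –COOH: carbonyl C bonded to C and –OH → carboxylic acid.
–C(=O)– with carbon on both sides → ketone.
C–O–C with sp³ carbons on both sides and no adjacent C=O → ether.
pendant –COOCH3: carbonyl C bonded to C and –OCH3 → ester.
C–O–C with sp³ carbons on both sides and no adjacent C=O → ether.
–C(=O)– with carbon on both sides → ketone.
–OH on an sp³ carbon → alcohol (secondary).
pendant –COOH: carbonyl C bonded to C and –OH → carboxylic acid.
pendant –OC(=O)CH3: an acyloxy group → ester.
pendant –OC(=O)CH3: an acyloxy group → ester.
terminal –CHO: carbonyl C bonded to H and C → aldehyde.
Ester appears at: CH3OOC, CH(COOCH3), CH2COOCH2, CH(COOCH3), CH(OCOCH3), CH(OCOCH3) → 6.

6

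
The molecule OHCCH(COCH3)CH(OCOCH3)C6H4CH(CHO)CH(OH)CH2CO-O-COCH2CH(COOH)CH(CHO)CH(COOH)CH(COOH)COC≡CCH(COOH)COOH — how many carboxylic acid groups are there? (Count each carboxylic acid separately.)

terminal –CHO: carbonyl C bonded to H and C → aldehyde.
pendant –COCH3: carbonyl C bonded to two carbons → ketone.
pendant –OC(=O)CH3: an acyloxy group → ester.
para-disubstituted benzene ring → arene.
pendant –CHO: carbonyl C bonded to C and H → aldehyde.
–OH on an sp³ carbon → alcohol (secondary).
two acyl groups sharing one oxygen, –C(=O)–O–C(=O)– → anhydride.
pendant –COOH: carbonyl C bonded to C and –OH → carboxylic acid.
pendant –CHO: carbonyl C bonded to C and H → aldehyde.
pendant –COOH: carbonyl C bonded to C and –OH → carboxylic acid.
pendant –COOH: carbonyl C bonded to C and –OH → carboxylic acid.
–C(=O)– with carbon on both sides → ketone.
C≡C triple bond → alkyne.
pendant –COOH: carbonyl C bonded to C and –OH → carboxylic acid.
–COOH: carbonyl C bonded to –OH and C → carboxylic acid (the –OH is not a separate alcohol).
Carboxylic acid appears at: CH(COOH), CH(COOH), CH(COOH), CH(COOH), COOH → 5.

5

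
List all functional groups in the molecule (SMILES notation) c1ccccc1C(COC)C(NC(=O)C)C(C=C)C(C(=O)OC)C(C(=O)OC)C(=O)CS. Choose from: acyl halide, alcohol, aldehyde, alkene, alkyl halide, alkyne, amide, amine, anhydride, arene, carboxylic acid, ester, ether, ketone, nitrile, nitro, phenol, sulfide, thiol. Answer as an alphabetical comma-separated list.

alkene, amide, arene, ester, ether, ketone, thiol

C6H5– phenyl ring → arene.
pendant –CH2OCH3: C–O–C linkage → ether.
pendant –NHC(=O)CH3: N bonded to a carbonyl → amide (not amine).
pendant –CH=CH2: C=C double bond → alkene.
pendant –COOCH3: carbonyl C bonded to C and –OCH3 → ester.
pendant –COOCH3: carbonyl C bonded to C and –OCH3 → ester.
–C(=O)– with carbon on both sides → ketone.
–SH on an sp³ carbon → thiol.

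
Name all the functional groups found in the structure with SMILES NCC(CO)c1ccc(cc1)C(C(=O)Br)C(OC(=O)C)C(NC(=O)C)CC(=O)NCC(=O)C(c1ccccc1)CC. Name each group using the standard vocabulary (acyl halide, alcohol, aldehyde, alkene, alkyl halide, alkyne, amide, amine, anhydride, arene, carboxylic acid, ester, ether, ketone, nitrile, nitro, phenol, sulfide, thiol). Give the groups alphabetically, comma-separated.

acyl halide, alcohol, amide, amine, arene, ester, ketone

Taking each segment in turn:
  H2NCH2: –NH2 on an sp³ carbon with no adjacent C=O → amine.
  CH(CH2OH): pendant –CH2OH on an sp³ backbone C → alcohol.
  C6H4: para-disubstituted benzene ring → arene.
  CH(COBr): pendant –C(=O)X: carbonyl C bonded to C and halogen → acyl halide.
  CH(OCOCH3): pendant –OC(=O)CH3: an acyloxy group → ester.
  CH(NHCOCH3): pendant –NHC(=O)CH3: N bonded to a carbonyl → amide (not amine).
  CH2CONHCH2: –C(=O)–N– linkage → amide (the N is not an amine).
  CO: –C(=O)– with carbon on both sides → ketone.
  CH(C6H5): pendant –C6H5: benzene ring → arene.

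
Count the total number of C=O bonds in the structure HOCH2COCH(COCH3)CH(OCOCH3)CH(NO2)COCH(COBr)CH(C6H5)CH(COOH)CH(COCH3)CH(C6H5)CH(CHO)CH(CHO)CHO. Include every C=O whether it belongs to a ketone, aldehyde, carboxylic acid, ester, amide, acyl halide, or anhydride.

10

CO: ketone, 1 C=O (running total 1).
CH(COCH3): ketone, 1 C=O (running total 2).
CH(OCOCH3): ester, 1 C=O (running total 3).
CO: ketone, 1 C=O (running total 4).
CH(COBr): acyl halide, 1 C=O (running total 5).
CH(COOH): carboxylic acid, 1 C=O (running total 6).
CH(COCH3): ketone, 1 C=O (running total 7).
CH(CHO): aldehyde, 1 C=O (running total 8).
CH(CHO): aldehyde, 1 C=O (running total 9).
CHO: aldehyde, 1 C=O (running total 10).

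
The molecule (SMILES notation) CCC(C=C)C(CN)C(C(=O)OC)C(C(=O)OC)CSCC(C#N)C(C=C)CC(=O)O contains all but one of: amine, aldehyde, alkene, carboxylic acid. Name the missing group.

aldehyde

carboxylic acid: present (COOH — –COOH: carbonyl C bonded to –OH and C → carboxylic acid (the –OH is not a separate alcohol)).
alkene: present (CH(CH=CH2) — pendant –CH=CH2: C=C double bond → alkene).
amine: present (CH(CH2NH2) — pendant –CH2NH2: N on sp³ C, no adjacent C=O → amine).
aldehyde: absent. In COOH, the carbonyl carbon bears –OH, not –H, so it is a carboxylic acid.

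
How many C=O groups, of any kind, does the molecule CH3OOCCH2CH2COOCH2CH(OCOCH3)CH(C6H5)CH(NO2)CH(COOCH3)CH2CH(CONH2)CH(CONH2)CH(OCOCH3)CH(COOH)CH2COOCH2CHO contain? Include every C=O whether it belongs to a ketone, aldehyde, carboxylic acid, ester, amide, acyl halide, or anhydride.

CH3OOC: ester, 1 C=O (running total 1).
CH2COOCH2: ester, 1 C=O (running total 2).
CH(OCOCH3): ester, 1 C=O (running total 3).
CH(COOCH3): ester, 1 C=O (running total 4).
CH(CONH2): amide, 1 C=O (running total 5).
CH(CONH2): amide, 1 C=O (running total 6).
CH(OCOCH3): ester, 1 C=O (running total 7).
CH(COOH): carboxylic acid, 1 C=O (running total 8).
CH2COOCH2: ester, 1 C=O (running total 9).
CHO: aldehyde, 1 C=O (running total 10).

10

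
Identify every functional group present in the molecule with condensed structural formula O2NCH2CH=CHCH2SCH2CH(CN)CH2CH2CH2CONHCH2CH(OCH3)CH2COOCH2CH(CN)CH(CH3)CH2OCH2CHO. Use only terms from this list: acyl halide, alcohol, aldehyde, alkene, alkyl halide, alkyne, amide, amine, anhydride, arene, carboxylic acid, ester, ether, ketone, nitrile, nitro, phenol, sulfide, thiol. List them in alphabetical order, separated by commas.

aldehyde, alkene, amide, ester, ether, nitrile, nitro, sulfide

Working along the chain:
  O2NCH2: –NO2 on carbon → nitro group.
  CH=CH: C=C double bond → alkene.
  CH2SCH2: C–S–C linkage → sulfide (thioether).
  CH(CN): pendant –C≡N: nitrile.
  CH2CONHCH2: –C(=O)–N– linkage → amide (the N is not an amine).
  CH(OCH3): pendant –OCH3: C–O–C with sp³ C, no adjacent C=O → ether.
  CH2COOCH2: –C(=O)–O–C with C on the carbonyl side → ester.
  CH(CN): pendant –C≡N: nitrile.
  CH2OCH2: C–O–C with sp³ carbons on both sides and no adjacent C=O → ether.
  CHO: terminal –CHO: carbonyl C bonded to H and C → aldehyde.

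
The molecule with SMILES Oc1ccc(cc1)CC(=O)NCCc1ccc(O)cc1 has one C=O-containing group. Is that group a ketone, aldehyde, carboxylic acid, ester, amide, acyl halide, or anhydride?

The carbonyl is in the CH2CONHCH2 segment: –C(=O)–N– linkage → amide (the N is not an amine).

amide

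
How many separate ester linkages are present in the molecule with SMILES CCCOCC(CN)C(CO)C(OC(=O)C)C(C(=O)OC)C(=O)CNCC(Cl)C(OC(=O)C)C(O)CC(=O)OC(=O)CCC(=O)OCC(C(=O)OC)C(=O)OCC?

6

Reading the structure from left to right:
  CH2OCH2: C–O–C with sp³ carbons on both sides and no adjacent C=O → ether.
  CH(CH2NH2): pendant –CH2NH2: N on sp³ C, no adjacent C=O → amine.
  CH(CH2OH): pendant –CH2OH on an sp³ backbone C → alcohol.
  CH(OCOCH3): pendant –OC(=O)CH3: an acyloxy group → ester.
  CH(COOCH3): pendant –COOCH3: carbonyl C bonded to C and –OCH3 → ester.
  CO: –C(=O)– with carbon on both sides → ketone.
  CH2NHCH2: C–N–C with sp³ carbons and no adjacent C=O → amine (secondary).
  CH(Cl): halogen on an sp³ carbon → alkyl halide.
  CH(OCOCH3): pendant –OC(=O)CH3: an acyloxy group → ester.
  CH(OH): –OH on an sp³ carbon → alcohol (secondary).
  CH2CO-O-COCH2: two acyl groups sharing one oxygen, –C(=O)–O–C(=O)– → anhydride.
  CH2COOCH2: –C(=O)–O–C with C on the carbonyl side → ester.
  CH(COOCH3): pendant –COOCH3: carbonyl C bonded to C and –OCH3 → ester.
  COOCH2CH3: –C(=O)OCH2CH3: carbonyl C bonded to C and to –OEt → ester.
Ester appears at: CH(OCOCH3), CH(COOCH3), CH(OCOCH3), CH2COOCH2, CH(COOCH3), COOCH2CH3 → 6.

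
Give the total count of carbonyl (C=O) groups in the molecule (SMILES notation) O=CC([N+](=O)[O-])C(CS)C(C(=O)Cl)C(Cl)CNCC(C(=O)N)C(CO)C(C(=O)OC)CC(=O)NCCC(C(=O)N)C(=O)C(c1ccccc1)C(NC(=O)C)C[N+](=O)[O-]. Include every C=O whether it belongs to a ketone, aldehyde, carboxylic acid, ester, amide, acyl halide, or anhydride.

8

OHC: aldehyde, 1 C=O (running total 1).
CH(COCl): acyl halide, 1 C=O (running total 2).
CH(CONH2): amide, 1 C=O (running total 3).
CH(COOCH3): ester, 1 C=O (running total 4).
CH2CONHCH2: amide, 1 C=O (running total 5).
CH(CONH2): amide, 1 C=O (running total 6).
CO: ketone, 1 C=O (running total 7).
CH(NHCOCH3): amide, 1 C=O (running total 8).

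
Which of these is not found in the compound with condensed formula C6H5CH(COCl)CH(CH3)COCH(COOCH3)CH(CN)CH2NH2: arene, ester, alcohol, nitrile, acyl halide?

alcohol

arene: present (C6H5 — C6H5– phenyl ring → arene).
acyl halide: present (CH(COCl) — pendant –C(=O)X: carbonyl C bonded to C and halogen → acyl halide).
ester: present (CH(COOCH3) — pendant –COOCH3: carbonyl C bonded to C and –OCH3 → ester).
nitrile: present (CH(CN) — pendant –C≡N: nitrile).
alcohol: no segment matches this pattern.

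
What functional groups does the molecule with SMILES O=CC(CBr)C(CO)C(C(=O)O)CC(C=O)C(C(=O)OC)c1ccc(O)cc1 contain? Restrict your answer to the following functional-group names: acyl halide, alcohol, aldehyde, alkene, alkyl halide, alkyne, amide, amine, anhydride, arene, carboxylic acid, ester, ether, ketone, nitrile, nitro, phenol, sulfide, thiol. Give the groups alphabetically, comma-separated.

Taking each segment in turn:
  OHC: terminal –CHO: carbonyl C bonded to H and C → aldehyde.
  CH(CH2Br): pendant –CH2X: halogen on sp³ carbon → alkyl halide.
  CH(CH2OH): pendant –CH2OH on an sp³ backbone C → alcohol.
  CH(COOH): pendant –COOH: carbonyl C bonded to C and –OH → carboxylic acid.
  CH(CHO): pendant –CHO: carbonyl C bonded to C and H → aldehyde.
  CH(COOCH3): pendant –COOCH3: carbonyl C bonded to C and –OCH3 → ester.
  C6H4OH: –OH attached directly to an aromatic ring → phenol (not alcohol); the ring itself is an arene.

alcohol, aldehyde, alkyl halide, arene, carboxylic acid, ester, phenol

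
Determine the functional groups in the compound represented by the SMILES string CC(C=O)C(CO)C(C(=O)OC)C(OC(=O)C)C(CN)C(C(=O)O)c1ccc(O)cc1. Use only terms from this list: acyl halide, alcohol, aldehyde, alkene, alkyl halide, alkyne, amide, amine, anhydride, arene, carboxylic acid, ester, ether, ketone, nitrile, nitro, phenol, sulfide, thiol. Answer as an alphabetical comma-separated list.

Working along the chain:
  CH(CHO): pendant –CHO: carbonyl C bonded to C and H → aldehyde.
  CH(CH2OH): pendant –CH2OH on an sp³ backbone C → alcohol.
  CH(COOCH3): pendant –COOCH3: carbonyl C bonded to C and –OCH3 → ester.
  CH(OCOCH3): pendant –OC(=O)CH3: an acyloxy group → ester.
  CH(CH2NH2): pendant –CH2NH2: N on sp³ C, no adjacent C=O → amine.
  CH(COOH): pendant –COOH: carbonyl C bonded to C and –OH → carboxylic acid.
  C6H4OH: –OH attached directly to an aromatic ring → phenol (not alcohol); the ring itself is an arene.

alcohol, aldehyde, amine, arene, carboxylic acid, ester, phenol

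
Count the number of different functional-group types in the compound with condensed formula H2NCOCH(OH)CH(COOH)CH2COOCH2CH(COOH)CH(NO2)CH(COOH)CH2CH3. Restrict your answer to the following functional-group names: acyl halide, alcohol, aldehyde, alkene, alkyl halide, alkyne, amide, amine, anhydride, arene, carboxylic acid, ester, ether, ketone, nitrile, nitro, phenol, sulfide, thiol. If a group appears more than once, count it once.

5

Taking each segment in turn:
  H2NCO: –C(=O)NH2: carbonyl C bonded to C and to N → amide (the N is not a separate amine).
  CH(OH): –OH on an sp³ carbon → alcohol (secondary).
  CH(COOH): pendant –COOH: carbonyl C bonded to C and –OH → carboxylic acid.
  CH2COOCH2: –C(=O)–O–C with C on the carbonyl side → ester.
  CH(COOH): pendant –COOH: carbonyl C bonded to C and –OH → carboxylic acid.
  CH(NO2): –NO2 on an sp³ carbon → nitro (the N=O is not a carbonyl).
  CH(COOH): pendant –COOH: carbonyl C bonded to C and –OH → carboxylic acid.
Distinct types present: alcohol, amide, carboxylic acid, ester, nitro.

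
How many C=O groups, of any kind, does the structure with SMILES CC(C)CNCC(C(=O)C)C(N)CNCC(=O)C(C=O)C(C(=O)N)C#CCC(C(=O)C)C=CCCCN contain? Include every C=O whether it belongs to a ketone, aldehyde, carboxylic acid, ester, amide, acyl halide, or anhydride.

CH(COCH3): ketone, 1 C=O (running total 1).
CO: ketone, 1 C=O (running total 2).
CH(CHO): aldehyde, 1 C=O (running total 3).
CH(CONH2): amide, 1 C=O (running total 4).
CH(COCH3): ketone, 1 C=O (running total 5).

5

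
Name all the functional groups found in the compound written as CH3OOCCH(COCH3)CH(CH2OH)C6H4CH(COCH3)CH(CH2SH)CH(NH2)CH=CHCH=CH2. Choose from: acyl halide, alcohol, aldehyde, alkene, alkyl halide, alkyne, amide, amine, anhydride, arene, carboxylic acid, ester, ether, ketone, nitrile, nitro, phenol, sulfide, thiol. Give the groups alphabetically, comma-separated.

CH3O–C(=O)–: carbonyl C bonded to C and to –OCH3 → ester (not ketone + ether).
pendant –COCH3: carbonyl C bonded to two carbons → ketone.
pendant –CH2OH on an sp³ backbone C → alcohol.
para-disubstituted benzene ring → arene.
pendant –COCH3: carbonyl C bonded to two carbons → ketone.
pendant –CH2SH → thiol.
–NH2 on an sp³ carbon with no adjacent C=O → amine.
C=C double bond → alkene.
C=C double bond → alkene.

alcohol, alkene, amine, arene, ester, ketone, thiol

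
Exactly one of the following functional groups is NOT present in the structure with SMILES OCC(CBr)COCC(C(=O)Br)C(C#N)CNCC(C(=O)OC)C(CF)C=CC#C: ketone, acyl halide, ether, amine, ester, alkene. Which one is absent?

ketone

ester: present (CH(COOCH3) — pendant –COOCH3: carbonyl C bonded to C and –OCH3 → ester).
alkene: present (CH=CH — C=C double bond → alkene).
ether: present (CH2OCH2 — C–O–C with sp³ carbons on both sides and no adjacent C=O → ether).
amine: present (CH2NHCH2 — C–N–C with sp³ carbons and no adjacent C=O → amine (secondary)).
acyl halide: present (CH(COBr) — pendant –C(=O)X: carbonyl C bonded to C and halogen → acyl halide).
ketone: absent. In CH(COOCH3), the C=O is bonded to an –O–C group, which defines an ester, not a ketone. In CH(COBr), the C=O is bonded to a halogen, which defines an acyl halide, not a ketone.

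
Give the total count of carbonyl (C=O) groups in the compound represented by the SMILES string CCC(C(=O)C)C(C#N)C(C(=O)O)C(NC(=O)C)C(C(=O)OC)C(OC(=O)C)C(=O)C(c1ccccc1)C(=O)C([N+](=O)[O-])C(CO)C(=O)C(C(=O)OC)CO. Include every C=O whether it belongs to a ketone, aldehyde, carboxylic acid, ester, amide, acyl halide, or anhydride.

CH(COCH3): ketone, 1 C=O (running total 1).
CH(COOH): carboxylic acid, 1 C=O (running total 2).
CH(NHCOCH3): amide, 1 C=O (running total 3).
CH(COOCH3): ester, 1 C=O (running total 4).
CH(OCOCH3): ester, 1 C=O (running total 5).
CO: ketone, 1 C=O (running total 6).
CO: ketone, 1 C=O (running total 7).
CO: ketone, 1 C=O (running total 8).
CH(COOCH3): ester, 1 C=O (running total 9).

9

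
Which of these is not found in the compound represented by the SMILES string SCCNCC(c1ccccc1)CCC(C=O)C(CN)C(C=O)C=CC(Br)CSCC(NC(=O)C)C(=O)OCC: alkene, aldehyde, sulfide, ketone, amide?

alkene: present (CH=CH — C=C double bond → alkene).
aldehyde: present (CH(CHO) — pendant –CHO: carbonyl C bonded to C and H → aldehyde).
sulfide: present (CH2SCH2 — C–S–C linkage → sulfide (thioether)).
amide: present (CH(NHCOCH3) — pendant –NHC(=O)CH3: N bonded to a carbonyl → amide (not amine)).
ketone: absent. In COOCH2CH3, the C=O is bonded to an –O–C group, which defines an ester, not a ketone. In CH(NHCOCH3), the C=O is bonded to nitrogen, which defines an amide, not a ketone. In CH(CHO), the carbonyl carbon carries an H, so it is an aldehyde, not a ketone.

ketone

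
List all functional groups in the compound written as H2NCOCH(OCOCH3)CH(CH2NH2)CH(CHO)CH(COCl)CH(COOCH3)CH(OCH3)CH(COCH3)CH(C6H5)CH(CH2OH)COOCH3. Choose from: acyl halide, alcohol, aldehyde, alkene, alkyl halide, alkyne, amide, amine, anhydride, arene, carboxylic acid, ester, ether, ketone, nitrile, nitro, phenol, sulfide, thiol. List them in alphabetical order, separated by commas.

acyl halide, alcohol, aldehyde, amide, amine, arene, ester, ether, ketone

–C(=O)NH2: carbonyl C bonded to C and to N → amide (the N is not a separate amine).
pendant –OC(=O)CH3: an acyloxy group → ester.
pendant –CH2NH2: N on sp³ C, no adjacent C=O → amine.
pendant –CHO: carbonyl C bonded to C and H → aldehyde.
pendant –C(=O)X: carbonyl C bonded to C and halogen → acyl halide.
pendant –COOCH3: carbonyl C bonded to C and –OCH3 → ester.
pendant –OCH3: C–O–C with sp³ C, no adjacent C=O → ether.
pendant –COCH3: carbonyl C bonded to two carbons → ketone.
pendant –C6H5: benzene ring → arene.
pendant –CH2OH on an sp³ backbone C → alcohol.
–C(=O)OCH3: carbonyl C bonded to C and to –OCH3 → ester (not ketone + ether).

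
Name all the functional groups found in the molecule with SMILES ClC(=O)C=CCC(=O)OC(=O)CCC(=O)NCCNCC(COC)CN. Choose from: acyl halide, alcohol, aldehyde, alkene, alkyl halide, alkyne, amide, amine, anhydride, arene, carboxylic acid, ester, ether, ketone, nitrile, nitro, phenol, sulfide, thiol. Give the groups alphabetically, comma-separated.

acyl halide, alkene, amide, amine, anhydride, ether

Reading the structure from left to right:
  ClCO: –C(=O)Cl: carbonyl C bonded to C and to a halogen → acyl halide (not alkyl halide).
  CH=CH: C=C double bond → alkene.
  CH2CO-O-COCH2: two acyl groups sharing one oxygen, –C(=O)–O–C(=O)– → anhydride.
  CH2CONHCH2: –C(=O)–N– linkage → amide (the N is not an amine).
  CH2NHCH2: C–N–C with sp³ carbons and no adjacent C=O → amine (secondary).
  CH(CH2OCH3): pendant –CH2OCH3: C–O–C linkage → ether.
  CH2NH2: –NH2 on an sp³ carbon with no adjacent C=O → amine.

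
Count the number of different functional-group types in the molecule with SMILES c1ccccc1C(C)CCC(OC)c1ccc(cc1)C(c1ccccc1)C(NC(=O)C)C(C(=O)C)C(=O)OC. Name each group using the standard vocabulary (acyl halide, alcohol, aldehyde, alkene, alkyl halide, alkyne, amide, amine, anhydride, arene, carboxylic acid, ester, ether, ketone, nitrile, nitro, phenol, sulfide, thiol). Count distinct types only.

Taking each segment in turn:
  C6H5: C6H5– phenyl ring → arene.
  CH(OCH3): pendant –OCH3: C–O–C with sp³ C, no adjacent C=O → ether.
  C6H4: para-disubstituted benzene ring → arene.
  CH(C6H5): pendant –C6H5: benzene ring → arene.
  CH(NHCOCH3): pendant –NHC(=O)CH3: N bonded to a carbonyl → amide (not amine).
  CH(COCH3): pendant –COCH3: carbonyl C bonded to two carbons → ketone.
  COOCH3: –C(=O)OCH3: carbonyl C bonded to C and to –OCH3 → ester (not ketone + ether).
Distinct types present: amide, arene, ester, ether, ketone.

5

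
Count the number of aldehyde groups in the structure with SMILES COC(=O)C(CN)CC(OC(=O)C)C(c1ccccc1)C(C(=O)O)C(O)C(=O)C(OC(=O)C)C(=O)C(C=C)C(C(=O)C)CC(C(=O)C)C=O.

1

CH3O–C(=O)–: carbonyl C bonded to C and to –OCH3 → ester (not ketone + ether).
pendant –CH2NH2: N on sp³ C, no adjacent C=O → amine.
pendant –OC(=O)CH3: an acyloxy group → ester.
pendant –C6H5: benzene ring → arene.
pendant –COOH: carbonyl C bonded to C and –OH → carboxylic acid.
–OH on an sp³ carbon → alcohol (secondary).
–C(=O)– with carbon on both sides → ketone.
pendant –OC(=O)CH3: an acyloxy group → ester.
–C(=O)– with carbon on both sides → ketone.
pendant –CH=CH2: C=C double bond → alkene.
pendant –COCH3: carbonyl C bonded to two carbons → ketone.
pendant –COCH3: carbonyl C bonded to two carbons → ketone.
terminal –CHO: carbonyl C bonded to H and C → aldehyde.
Aldehyde appears at: CHO → 1.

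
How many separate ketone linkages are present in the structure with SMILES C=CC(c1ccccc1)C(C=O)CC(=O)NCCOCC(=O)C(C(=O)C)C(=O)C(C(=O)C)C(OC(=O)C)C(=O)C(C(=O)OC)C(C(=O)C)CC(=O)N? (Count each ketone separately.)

6

Working along the chain:
  CH2=CH: C=C double bond → alkene.
  CH(C6H5): pendant –C6H5: benzene ring → arene.
  CH(CHO): pendant –CHO: carbonyl C bonded to C and H → aldehyde.
  CH2CONHCH2: –C(=O)–N– linkage → amide (the N is not an amine).
  CH2OCH2: C–O–C with sp³ carbons on both sides and no adjacent C=O → ether.
  CO: –C(=O)– with carbon on both sides → ketone.
  CH(COCH3): pendant –COCH3: carbonyl C bonded to two carbons → ketone.
  CO: –C(=O)– with carbon on both sides → ketone.
  CH(COCH3): pendant –COCH3: carbonyl C bonded to two carbons → ketone.
  CH(OCOCH3): pendant –OC(=O)CH3: an acyloxy group → ester.
  CO: –C(=O)– with carbon on both sides → ketone.
  CH(COOCH3): pendant –COOCH3: carbonyl C bonded to C and –OCH3 → ester.
  CH(COCH3): pendant –COCH3: carbonyl C bonded to two carbons → ketone.
  CONH2: –C(=O)NH2: carbonyl C bonded to C and to N → amide (the N is not a separate amine).
Ketone appears at: CO, CH(COCH3), CO, CH(COCH3), CO, CH(COCH3) → 6.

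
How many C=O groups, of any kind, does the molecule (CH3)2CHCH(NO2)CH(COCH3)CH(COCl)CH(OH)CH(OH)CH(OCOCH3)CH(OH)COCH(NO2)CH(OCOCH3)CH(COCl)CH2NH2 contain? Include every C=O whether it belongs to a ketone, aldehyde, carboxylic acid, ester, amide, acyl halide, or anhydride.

CH(COCH3): ketone, 1 C=O (running total 1).
CH(COCl): acyl halide, 1 C=O (running total 2).
CH(OCOCH3): ester, 1 C=O (running total 3).
CO: ketone, 1 C=O (running total 4).
CH(OCOCH3): ester, 1 C=O (running total 5).
CH(COCl): acyl halide, 1 C=O (running total 6).

6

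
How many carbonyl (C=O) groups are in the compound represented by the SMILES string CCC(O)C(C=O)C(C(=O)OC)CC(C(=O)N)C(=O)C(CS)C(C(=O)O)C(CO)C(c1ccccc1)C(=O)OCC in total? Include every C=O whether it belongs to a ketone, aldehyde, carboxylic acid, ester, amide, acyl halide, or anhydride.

CH(CHO): aldehyde, 1 C=O (running total 1).
CH(COOCH3): ester, 1 C=O (running total 2).
CH(CONH2): amide, 1 C=O (running total 3).
CO: ketone, 1 C=O (running total 4).
CH(COOH): carboxylic acid, 1 C=O (running total 5).
COOCH2CH3: ester, 1 C=O (running total 6).

6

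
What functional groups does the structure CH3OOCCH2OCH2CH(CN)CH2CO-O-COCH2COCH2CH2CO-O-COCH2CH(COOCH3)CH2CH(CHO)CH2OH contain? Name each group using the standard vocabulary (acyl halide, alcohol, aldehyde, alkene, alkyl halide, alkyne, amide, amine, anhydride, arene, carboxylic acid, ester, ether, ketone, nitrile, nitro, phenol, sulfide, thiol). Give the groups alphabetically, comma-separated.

CH3O–C(=O)–: carbonyl C bonded to C and to –OCH3 → ester (not ketone + ether).
C–O–C with sp³ carbons on both sides and no adjacent C=O → ether.
pendant –C≡N: nitrile.
two acyl groups sharing one oxygen, –C(=O)–O–C(=O)– → anhydride.
–C(=O)– with carbon on both sides → ketone.
two acyl groups sharing one oxygen, –C(=O)–O–C(=O)– → anhydride.
pendant –COOCH3: carbonyl C bonded to C and –OCH3 → ester.
pendant –CHO: carbonyl C bonded to C and H → aldehyde.
–OH on an sp³ carbon → alcohol.

alcohol, aldehyde, anhydride, ester, ether, ketone, nitrile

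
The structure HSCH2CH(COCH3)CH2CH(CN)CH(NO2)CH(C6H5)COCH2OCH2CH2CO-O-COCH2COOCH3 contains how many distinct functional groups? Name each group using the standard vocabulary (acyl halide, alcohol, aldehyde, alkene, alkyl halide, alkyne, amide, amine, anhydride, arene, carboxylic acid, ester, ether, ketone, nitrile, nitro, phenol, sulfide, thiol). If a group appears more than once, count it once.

–SH on an sp³ carbon → thiol.
pendant –COCH3: carbonyl C bonded to two carbons → ketone.
pendant –C≡N: nitrile.
–NO2 on an sp³ carbon → nitro (the N=O is not a carbonyl).
pendant –C6H5: benzene ring → arene.
–C(=O)– with carbon on both sides → ketone.
C–O–C with sp³ carbons on both sides and no adjacent C=O → ether.
two acyl groups sharing one oxygen, –C(=O)–O–C(=O)– → anhydride.
–C(=O)OCH3: carbonyl C bonded to C and to –OCH3 → ester (not ketone + ether).
Distinct types present: anhydride, arene, ester, ether, ketone, nitrile, nitro, thiol.

8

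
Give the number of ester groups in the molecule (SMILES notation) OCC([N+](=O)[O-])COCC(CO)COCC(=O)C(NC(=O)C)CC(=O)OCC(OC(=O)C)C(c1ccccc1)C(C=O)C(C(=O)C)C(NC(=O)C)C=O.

Taking each segment in turn:
  HOCH2: HO– on an sp³ carbon → alcohol.
  CH(NO2): –NO2 on an sp³ carbon → nitro (the N=O is not a carbonyl).
  CH2OCH2: C–O–C with sp³ carbons on both sides and no adjacent C=O → ether.
  CH(CH2OH): pendant –CH2OH on an sp³ backbone C → alcohol.
  CH2OCH2: C–O–C with sp³ carbons on both sides and no adjacent C=O → ether.
  CO: –C(=O)– with carbon on both sides → ketone.
  CH(NHCOCH3): pendant –NHC(=O)CH3: N bonded to a carbonyl → amide (not amine).
  CH2COOCH2: –C(=O)–O–C with C on the carbonyl side → ester.
  CH(OCOCH3): pendant –OC(=O)CH3: an acyloxy group → ester.
  CH(C6H5): pendant –C6H5: benzene ring → arene.
  CH(CHO): pendant –CHO: carbonyl C bonded to C and H → aldehyde.
  CH(COCH3): pendant –COCH3: carbonyl C bonded to two carbons → ketone.
  CH(NHCOCH3): pendant –NHC(=O)CH3: N bonded to a carbonyl → amide (not amine).
  CHO: terminal –CHO: carbonyl C bonded to H and C → aldehyde.
Ester appears at: CH2COOCH2, CH(OCOCH3) → 2.

2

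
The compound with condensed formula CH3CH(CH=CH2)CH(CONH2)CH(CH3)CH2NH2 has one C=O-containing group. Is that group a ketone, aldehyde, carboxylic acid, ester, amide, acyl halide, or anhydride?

amide

The carbonyl is in the CH(CONH2) segment: pendant –CONH2: carbonyl C bonded to C and N → amide.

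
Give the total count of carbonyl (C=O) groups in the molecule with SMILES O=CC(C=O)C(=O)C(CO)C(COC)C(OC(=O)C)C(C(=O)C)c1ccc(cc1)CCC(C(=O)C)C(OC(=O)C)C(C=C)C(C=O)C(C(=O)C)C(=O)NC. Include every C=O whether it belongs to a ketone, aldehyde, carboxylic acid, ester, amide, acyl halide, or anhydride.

10

OHC: aldehyde, 1 C=O (running total 1).
CH(CHO): aldehyde, 1 C=O (running total 2).
CO: ketone, 1 C=O (running total 3).
CH(OCOCH3): ester, 1 C=O (running total 4).
CH(COCH3): ketone, 1 C=O (running total 5).
CH(COCH3): ketone, 1 C=O (running total 6).
CH(OCOCH3): ester, 1 C=O (running total 7).
CH(CHO): aldehyde, 1 C=O (running total 8).
CH(COCH3): ketone, 1 C=O (running total 9).
CONHCH3: amide, 1 C=O (running total 10).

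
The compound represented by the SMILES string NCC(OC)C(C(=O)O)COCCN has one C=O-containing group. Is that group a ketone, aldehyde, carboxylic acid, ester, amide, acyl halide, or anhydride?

carboxylic acid

The carbonyl is in the CH(COOH) segment: pendant –COOH: carbonyl C bonded to C and –OH → carboxylic acid.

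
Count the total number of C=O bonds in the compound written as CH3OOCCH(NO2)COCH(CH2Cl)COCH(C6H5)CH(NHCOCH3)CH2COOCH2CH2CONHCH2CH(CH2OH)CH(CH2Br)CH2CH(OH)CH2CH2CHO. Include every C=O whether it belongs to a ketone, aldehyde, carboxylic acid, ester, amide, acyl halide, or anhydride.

CH3OOC: ester, 1 C=O (running total 1).
CO: ketone, 1 C=O (running total 2).
CO: ketone, 1 C=O (running total 3).
CH(NHCOCH3): amide, 1 C=O (running total 4).
CH2COOCH2: ester, 1 C=O (running total 5).
CH2CONHCH2: amide, 1 C=O (running total 6).
CHO: aldehyde, 1 C=O (running total 7).

7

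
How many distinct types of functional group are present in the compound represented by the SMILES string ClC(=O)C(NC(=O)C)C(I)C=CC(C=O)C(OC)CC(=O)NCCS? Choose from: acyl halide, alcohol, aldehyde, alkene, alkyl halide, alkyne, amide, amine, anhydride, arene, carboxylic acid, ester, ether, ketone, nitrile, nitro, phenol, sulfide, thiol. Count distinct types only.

Reading the structure from left to right:
  ClCO: –C(=O)Cl: carbonyl C bonded to C and to a halogen → acyl halide (not alkyl halide).
  CH(NHCOCH3): pendant –NHC(=O)CH3: N bonded to a carbonyl → amide (not amine).
  CH(I): halogen on an sp³ carbon → alkyl halide.
  CH=CH: C=C double bond → alkene.
  CH(CHO): pendant –CHO: carbonyl C bonded to C and H → aldehyde.
  CH(OCH3): pendant –OCH3: C–O–C with sp³ C, no adjacent C=O → ether.
  CH2CONHCH2: –C(=O)–N– linkage → amide (the N is not an amine).
  CH2SH: –SH on an sp³ carbon → thiol.
Distinct types present: acyl halide, aldehyde, alkene, alkyl halide, amide, ether, thiol.

7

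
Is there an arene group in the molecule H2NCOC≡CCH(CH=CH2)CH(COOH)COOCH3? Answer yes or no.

Taking each segment in turn:
  H2NCO: –C(=O)NH2: carbonyl C bonded to C and to N → amide (the N is not a separate amine).
  C≡C: C≡C triple bond → alkyne.
  CH(CH=CH2): pendant –CH=CH2: C=C double bond → alkene.
  CH(COOH): pendant –COOH: carbonyl C bonded to C and –OH → carboxylic acid.
  COOCH3: –C(=O)OCH3: carbonyl C bonded to C and to –OCH3 → ester (not ketone + ether).
The groups actually present are: alkene, alkyne, amide, carboxylic acid, ester.

no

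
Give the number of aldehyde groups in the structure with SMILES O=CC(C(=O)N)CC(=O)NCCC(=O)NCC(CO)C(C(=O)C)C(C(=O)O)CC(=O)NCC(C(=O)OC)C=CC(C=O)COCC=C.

2

Taking each segment in turn:
  OHC: terminal –CHO: carbonyl C bonded to H and C → aldehyde.
  CH(CONH2): pendant –CONH2: carbonyl C bonded to C and N → amide.
  CH2CONHCH2: –C(=O)–N– linkage → amide (the N is not an amine).
  CH2CONHCH2: –C(=O)–N– linkage → amide (the N is not an amine).
  CH(CH2OH): pendant –CH2OH on an sp³ backbone C → alcohol.
  CH(COCH3): pendant –COCH3: carbonyl C bonded to two carbons → ketone.
  CH(COOH): pendant –COOH: carbonyl C bonded to C and –OH → carboxylic acid.
  CH2CONHCH2: –C(=O)–N– linkage → amide (the N is not an amine).
  CH(COOCH3): pendant –COOCH3: carbonyl C bonded to C and –OCH3 → ester.
  CH=CH: C=C double bond → alkene.
  CH(CHO): pendant –CHO: carbonyl C bonded to C and H → aldehyde.
  CH2OCH2: C–O–C with sp³ carbons on both sides and no adjacent C=O → ether.
  CH=CH2: C=C double bond → alkene.
Aldehyde appears at: OHC, CH(CHO) → 2.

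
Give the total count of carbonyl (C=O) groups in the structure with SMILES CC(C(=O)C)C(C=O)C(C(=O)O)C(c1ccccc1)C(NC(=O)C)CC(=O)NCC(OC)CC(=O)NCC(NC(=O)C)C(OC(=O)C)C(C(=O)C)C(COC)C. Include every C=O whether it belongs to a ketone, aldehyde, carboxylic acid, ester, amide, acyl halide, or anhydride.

9

CH(COCH3): ketone, 1 C=O (running total 1).
CH(CHO): aldehyde, 1 C=O (running total 2).
CH(COOH): carboxylic acid, 1 C=O (running total 3).
CH(NHCOCH3): amide, 1 C=O (running total 4).
CH2CONHCH2: amide, 1 C=O (running total 5).
CH2CONHCH2: amide, 1 C=O (running total 6).
CH(NHCOCH3): amide, 1 C=O (running total 7).
CH(OCOCH3): ester, 1 C=O (running total 8).
CH(COCH3): ketone, 1 C=O (running total 9).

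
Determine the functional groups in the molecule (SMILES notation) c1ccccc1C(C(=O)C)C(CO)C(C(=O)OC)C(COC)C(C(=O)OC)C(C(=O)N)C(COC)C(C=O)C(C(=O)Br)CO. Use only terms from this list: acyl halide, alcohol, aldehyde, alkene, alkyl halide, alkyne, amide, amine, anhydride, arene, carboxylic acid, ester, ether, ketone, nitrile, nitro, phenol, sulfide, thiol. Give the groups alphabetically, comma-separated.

Working along the chain:
  C6H5: C6H5– phenyl ring → arene.
  CH(COCH3): pendant –COCH3: carbonyl C bonded to two carbons → ketone.
  CH(CH2OH): pendant –CH2OH on an sp³ backbone C → alcohol.
  CH(COOCH3): pendant –COOCH3: carbonyl C bonded to C and –OCH3 → ester.
  CH(CH2OCH3): pendant –CH2OCH3: C–O–C linkage → ether.
  CH(COOCH3): pendant –COOCH3: carbonyl C bonded to C and –OCH3 → ester.
  CH(CONH2): pendant –CONH2: carbonyl C bonded to C and N → amide.
  CH(CH2OCH3): pendant –CH2OCH3: C–O–C linkage → ether.
  CH(CHO): pendant –CHO: carbonyl C bonded to C and H → aldehyde.
  CH(COBr): pendant –C(=O)X: carbonyl C bonded to C and halogen → acyl halide.
  CH2OH: –OH on an sp³ carbon → alcohol.

acyl halide, alcohol, aldehyde, amide, arene, ester, ether, ketone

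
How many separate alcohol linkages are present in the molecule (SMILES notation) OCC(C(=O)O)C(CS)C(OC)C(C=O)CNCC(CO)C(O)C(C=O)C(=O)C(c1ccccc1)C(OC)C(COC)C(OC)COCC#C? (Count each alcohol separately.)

Working along the chain:
  HOCH2: HO– on an sp³ carbon → alcohol.
  CH(COOH): pendant –COOH: carbonyl C bonded to C and –OH → carboxylic acid.
  CH(CH2SH): pendant –CH2SH → thiol.
  CH(OCH3): pendant –OCH3: C–O–C with sp³ C, no adjacent C=O → ether.
  CH(CHO): pendant –CHO: carbonyl C bonded to C and H → aldehyde.
  CH2NHCH2: C–N–C with sp³ carbons and no adjacent C=O → amine (secondary).
  CH(CH2OH): pendant –CH2OH on an sp³ backbone C → alcohol.
  CH(OH): –OH on an sp³ carbon → alcohol (secondary).
  CH(CHO): pendant –CHO: carbonyl C bonded to C and H → aldehyde.
  CO: –C(=O)– with carbon on both sides → ketone.
  CH(C6H5): pendant –C6H5: benzene ring → arene.
  CH(OCH3): pendant –OCH3: C–O–C with sp³ C, no adjacent C=O → ether.
  CH(CH2OCH3): pendant –CH2OCH3: C–O–C linkage → ether.
  CH(OCH3): pendant –OCH3: C–O–C with sp³ C, no adjacent C=O → ether.
  CH2OCH2: C–O–C with sp³ carbons on both sides and no adjacent C=O → ether.
  C≡CH: C≡C triple bond → alkyne.
Alcohol appears at: HOCH2, CH(CH2OH), CH(OH) → 3.

3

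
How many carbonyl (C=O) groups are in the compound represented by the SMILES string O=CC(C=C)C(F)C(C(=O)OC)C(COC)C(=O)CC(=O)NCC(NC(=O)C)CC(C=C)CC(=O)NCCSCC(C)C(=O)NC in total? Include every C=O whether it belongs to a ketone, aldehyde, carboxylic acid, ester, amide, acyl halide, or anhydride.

OHC: aldehyde, 1 C=O (running total 1).
CH(COOCH3): ester, 1 C=O (running total 2).
CO: ketone, 1 C=O (running total 3).
CH2CONHCH2: amide, 1 C=O (running total 4).
CH(NHCOCH3): amide, 1 C=O (running total 5).
CH2CONHCH2: amide, 1 C=O (running total 6).
CONHCH3: amide, 1 C=O (running total 7).

7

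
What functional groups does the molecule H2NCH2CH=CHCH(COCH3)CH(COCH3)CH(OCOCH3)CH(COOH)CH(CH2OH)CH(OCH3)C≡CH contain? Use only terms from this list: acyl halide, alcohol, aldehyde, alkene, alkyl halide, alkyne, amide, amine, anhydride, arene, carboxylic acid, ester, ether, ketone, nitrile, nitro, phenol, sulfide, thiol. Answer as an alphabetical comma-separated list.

Working along the chain:
  H2NCH2: –NH2 on an sp³ carbon with no adjacent C=O → amine.
  CH=CH: C=C double bond → alkene.
  CH(COCH3): pendant –COCH3: carbonyl C bonded to two carbons → ketone.
  CH(COCH3): pendant –COCH3: carbonyl C bonded to two carbons → ketone.
  CH(OCOCH3): pendant –OC(=O)CH3: an acyloxy group → ester.
  CH(COOH): pendant –COOH: carbonyl C bonded to C and –OH → carboxylic acid.
  CH(CH2OH): pendant –CH2OH on an sp³ backbone C → alcohol.
  CH(OCH3): pendant –OCH3: C–O–C with sp³ C, no adjacent C=O → ether.
  C≡CH: C≡C triple bond → alkyne.

alcohol, alkene, alkyne, amine, carboxylic acid, ester, ether, ketone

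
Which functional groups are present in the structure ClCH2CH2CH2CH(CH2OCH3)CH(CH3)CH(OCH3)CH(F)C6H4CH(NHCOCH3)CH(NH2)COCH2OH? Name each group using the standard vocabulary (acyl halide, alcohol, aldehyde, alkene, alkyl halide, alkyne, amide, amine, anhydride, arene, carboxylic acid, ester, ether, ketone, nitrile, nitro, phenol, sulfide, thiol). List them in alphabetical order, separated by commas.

Reading the structure from left to right:
  ClCH2: halogen on an sp³ carbon → alkyl halide.
  CH(CH2OCH3): pendant –CH2OCH3: C–O–C linkage → ether.
  CH(OCH3): pendant –OCH3: C–O–C with sp³ C, no adjacent C=O → ether.
  CH(F): halogen on an sp³ carbon → alkyl halide.
  C6H4: para-disubstituted benzene ring → arene.
  CH(NHCOCH3): pendant –NHC(=O)CH3: N bonded to a carbonyl → amide (not amine).
  CH(NH2): –NH2 on an sp³ carbon with no adjacent C=O → amine.
  CO: –C(=O)– with carbon on both sides → ketone.
  CH2OH: –OH on an sp³ carbon → alcohol.

alcohol, alkyl halide, amide, amine, arene, ether, ketone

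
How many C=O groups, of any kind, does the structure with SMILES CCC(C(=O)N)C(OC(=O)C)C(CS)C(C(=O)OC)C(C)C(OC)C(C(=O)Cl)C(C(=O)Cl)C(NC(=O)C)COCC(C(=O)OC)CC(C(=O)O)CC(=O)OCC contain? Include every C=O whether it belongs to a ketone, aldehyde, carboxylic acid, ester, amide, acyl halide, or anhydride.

9

CH(CONH2): amide, 1 C=O (running total 1).
CH(OCOCH3): ester, 1 C=O (running total 2).
CH(COOCH3): ester, 1 C=O (running total 3).
CH(COCl): acyl halide, 1 C=O (running total 4).
CH(COCl): acyl halide, 1 C=O (running total 5).
CH(NHCOCH3): amide, 1 C=O (running total 6).
CH(COOCH3): ester, 1 C=O (running total 7).
CH(COOH): carboxylic acid, 1 C=O (running total 8).
CH2COOCH2: ester, 1 C=O (running total 9).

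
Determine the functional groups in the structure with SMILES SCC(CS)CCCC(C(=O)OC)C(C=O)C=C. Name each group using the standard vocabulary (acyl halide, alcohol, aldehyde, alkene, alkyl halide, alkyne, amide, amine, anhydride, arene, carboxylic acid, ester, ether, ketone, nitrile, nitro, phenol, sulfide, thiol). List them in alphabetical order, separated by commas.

aldehyde, alkene, ester, thiol

Taking each segment in turn:
  HSCH2: –SH on an sp³ carbon → thiol.
  CH(CH2SH): pendant –CH2SH → thiol.
  CH(COOCH3): pendant –COOCH3: carbonyl C bonded to C and –OCH3 → ester.
  CH(CHO): pendant –CHO: carbonyl C bonded to C and H → aldehyde.
  CH=CH2: C=C double bond → alkene.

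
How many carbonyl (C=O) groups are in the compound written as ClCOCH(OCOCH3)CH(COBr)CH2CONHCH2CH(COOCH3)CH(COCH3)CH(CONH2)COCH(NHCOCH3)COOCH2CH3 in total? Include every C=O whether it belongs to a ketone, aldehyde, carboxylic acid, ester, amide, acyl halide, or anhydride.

ClCO: acyl halide, 1 C=O (running total 1).
CH(OCOCH3): ester, 1 C=O (running total 2).
CH(COBr): acyl halide, 1 C=O (running total 3).
CH2CONHCH2: amide, 1 C=O (running total 4).
CH(COOCH3): ester, 1 C=O (running total 5).
CH(COCH3): ketone, 1 C=O (running total 6).
CH(CONH2): amide, 1 C=O (running total 7).
CO: ketone, 1 C=O (running total 8).
CH(NHCOCH3): amide, 1 C=O (running total 9).
COOCH2CH3: ester, 1 C=O (running total 10).

10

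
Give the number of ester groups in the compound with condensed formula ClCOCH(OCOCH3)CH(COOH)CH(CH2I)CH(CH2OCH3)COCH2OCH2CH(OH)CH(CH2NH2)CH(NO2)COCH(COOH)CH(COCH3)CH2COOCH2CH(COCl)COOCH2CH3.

3

–C(=O)Cl: carbonyl C bonded to C and to a halogen → acyl halide (not alkyl halide).
pendant –OC(=O)CH3: an acyloxy group → ester.
pendant –COOH: carbonyl C bonded to C and –OH → carboxylic acid.
pendant –CH2X: halogen on sp³ carbon → alkyl halide.
pendant –CH2OCH3: C–O–C linkage → ether.
–C(=O)– with carbon on both sides → ketone.
C–O–C with sp³ carbons on both sides and no adjacent C=O → ether.
–OH on an sp³ carbon → alcohol (secondary).
pendant –CH2NH2: N on sp³ C, no adjacent C=O → amine.
–NO2 on an sp³ carbon → nitro (the N=O is not a carbonyl).
–C(=O)– with carbon on both sides → ketone.
pendant –COOH: carbonyl C bonded to C and –OH → carboxylic acid.
pendant –COCH3: carbonyl C bonded to two carbons → ketone.
–C(=O)–O–C with C on the carbonyl side → ester.
pendant –C(=O)X: carbonyl C bonded to C and halogen → acyl halide.
–C(=O)OCH2CH3: carbonyl C bonded to C and to –OEt → ester.
Ester appears at: CH(OCOCH3), CH2COOCH2, COOCH2CH3 → 3.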